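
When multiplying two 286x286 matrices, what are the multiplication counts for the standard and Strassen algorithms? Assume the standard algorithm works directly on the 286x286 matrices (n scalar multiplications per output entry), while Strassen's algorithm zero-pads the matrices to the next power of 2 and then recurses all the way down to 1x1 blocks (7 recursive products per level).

Matrix multiplication for 286x286 matrices:

Strassen's algorithm requires power-of-2 dimensions. Pad 286x286 to 512x512 (next power of 2).

Standard algorithm: 286^3 = 23393656 multiplications
Strassen's algorithm: 7^(log2(512)) = 7^9 = 40353607 multiplications
Difference: 23393656 - 40353607 = -16959951 (Strassen uses MORE here due to padding overhead — for small or just-over-power-of-2 n, padding can outweigh the per-level savings)

Standard: 23393656 multiplications (286^3). Strassen: 40353607 multiplications (7^9, after padding to 512x512). Strassen reduces 8 recursive multiplications to 7 at each level.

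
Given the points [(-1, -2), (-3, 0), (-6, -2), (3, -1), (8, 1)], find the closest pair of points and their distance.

Computing all pairwise distances among 5 points:

d((-1, -2), (-3, 0)) = 2.8284 <-- minimum
d((-1, -2), (-6, -2)) = 5.0
d((-1, -2), (3, -1)) = 4.1231
d((-1, -2), (8, 1)) = 9.4868
d((-3, 0), (-6, -2)) = 3.6056
d((-3, 0), (3, -1)) = 6.0828
d((-3, 0), (8, 1)) = 11.0454
d((-6, -2), (3, -1)) = 9.0554
d((-6, -2), (8, 1)) = 14.3178
d((3, -1), (8, 1)) = 5.3852

Closest pair: (-1, -2) and (-3, 0) with distance 2.8284

The closest pair is (-1, -2) and (-3, 0) with Euclidean distance 2.8284. For 5 points, brute-force pairwise comparison is shown above. For large n, the divide-and-conquer algorithm (sort by x, recurse on halves, check the dividing strip) achieves O(n log n).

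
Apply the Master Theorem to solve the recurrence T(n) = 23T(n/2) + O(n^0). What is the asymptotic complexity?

Master Theorem for T(n) = 23T(n/2) + O(n^0):

a = 23, b = 2, c = 0
log_b(a) = log_2(23) = 4.5236

Case 1: c = 0 < log_2(23) = 4.5236
T(n) = O(n^(log_2 23))

For T(n) = 23T(n/2) + O(n^0): log_2(23) = 4.5236. This is Case 1 of the Master Theorem (c < log_b(a), work dominated by leaves), giving O(n^(log_2 23)).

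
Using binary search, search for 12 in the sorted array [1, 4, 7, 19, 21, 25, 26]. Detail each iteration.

Binary search for 12 in [1, 4, 7, 19, 21, 25, 26]:

lo=0, hi=6, mid=3, arr[mid]=19 -> 19 > 12, search left half
lo=0, hi=2, mid=1, arr[mid]=4 -> 4 < 12, search right half
lo=2, hi=2, mid=2, arr[mid]=7 -> 7 < 12, search right half
lo=3 > hi=2, target 12 not found

Binary search determines that 12 is not in the array after 3 comparisons. The search space was exhausted without finding the target.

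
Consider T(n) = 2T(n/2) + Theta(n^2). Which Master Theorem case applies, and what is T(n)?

Master Theorem for T(n) = 2T(n/2) + O(n^2):

a = 2, b = 2, c = 2
log_b(a) = log_2(2) = 1.0000

Case 3: c = 2 > log_2(2) = 1.0000
T(n) = O(n^2) = O(n^2)

For T(n) = 2T(n/2) + O(n^2): log_2(2) = 1.0000. This is Case 3 of the Master Theorem (c > log_b(a), work dominated by root), giving O(n^2).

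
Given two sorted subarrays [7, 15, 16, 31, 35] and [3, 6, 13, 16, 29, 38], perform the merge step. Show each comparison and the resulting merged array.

Merging process:

Compare 7 vs 3: take 3 from right. Merged: [3]
Compare 7 vs 6: take 6 from right. Merged: [3, 6]
Compare 7 vs 13: take 7 from left. Merged: [3, 6, 7]
Compare 15 vs 13: take 13 from right. Merged: [3, 6, 7, 13]
Compare 15 vs 16: take 15 from left. Merged: [3, 6, 7, 13, 15]
Compare 16 vs 16: take 16 from left. Merged: [3, 6, 7, 13, 15, 16]
Compare 31 vs 16: take 16 from right. Merged: [3, 6, 7, 13, 15, 16, 16]
Compare 31 vs 29: take 29 from right. Merged: [3, 6, 7, 13, 15, 16, 16, 29]
Compare 31 vs 38: take 31 from left. Merged: [3, 6, 7, 13, 15, 16, 16, 29, 31]
Compare 35 vs 38: take 35 from left. Merged: [3, 6, 7, 13, 15, 16, 16, 29, 31, 35]
Append remaining from right: [38]. Merged: [3, 6, 7, 13, 15, 16, 16, 29, 31, 35, 38]

Final merged array: [3, 6, 7, 13, 15, 16, 16, 29, 31, 35, 38]
Total comparisons: 10

The merged array is [3, 6, 7, 13, 15, 16, 16, 29, 31, 35, 38], requiring 10 comparisons. The merge step runs in O(n) time where n is the total number of elements.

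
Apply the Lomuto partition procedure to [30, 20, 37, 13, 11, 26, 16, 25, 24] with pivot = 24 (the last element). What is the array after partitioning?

Lomuto partition with pivot = 24:

Initial array: [30, 20, 37, 13, 11, 26, 16, 25, 24]

arr[0]=30 > 24: no swap
arr[1]=20 <= 24: swap with position 0, array becomes [20, 30, 37, 13, 11, 26, 16, 25, 24]
arr[2]=37 > 24: no swap
arr[3]=13 <= 24: swap with position 1, array becomes [20, 13, 37, 30, 11, 26, 16, 25, 24]
arr[4]=11 <= 24: swap with position 2, array becomes [20, 13, 11, 30, 37, 26, 16, 25, 24]
arr[5]=26 > 24: no swap
arr[6]=16 <= 24: swap with position 3, array becomes [20, 13, 11, 16, 37, 26, 30, 25, 24]
arr[7]=25 > 24: no swap

Place pivot at position 4: [20, 13, 11, 16, 24, 26, 30, 25, 37]
Pivot position: 4

After partitioning with pivot 24, the array becomes [20, 13, 11, 16, 24, 26, 30, 25, 37]. The pivot is placed at index 4. All elements to the left of the pivot are <= 24, and all elements to the right are > 24.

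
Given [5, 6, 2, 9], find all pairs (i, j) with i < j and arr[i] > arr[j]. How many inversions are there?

Finding inversions in [5, 6, 2, 9]:

(0, 2): arr[0]=5 > arr[2]=2
(1, 2): arr[1]=6 > arr[2]=2

Total inversions: 2

The array has 2 inversion(s): (0,2), (1,2). Each pair (i,j) satisfies i < j and arr[i] > arr[j].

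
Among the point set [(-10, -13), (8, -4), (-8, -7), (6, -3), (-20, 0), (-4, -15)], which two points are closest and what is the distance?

Computing all pairwise distances among 6 points:

d((-10, -13), (8, -4)) = 20.1246
d((-10, -13), (-8, -7)) = 6.3246
d((-10, -13), (6, -3)) = 18.868
d((-10, -13), (-20, 0)) = 16.4012
d((-10, -13), (-4, -15)) = 6.3246
d((8, -4), (-8, -7)) = 16.2788
d((8, -4), (6, -3)) = 2.2361 <-- minimum
d((8, -4), (-20, 0)) = 28.2843
d((8, -4), (-4, -15)) = 16.2788
d((-8, -7), (6, -3)) = 14.5602
d((-8, -7), (-20, 0)) = 13.8924
d((-8, -7), (-4, -15)) = 8.9443
d((6, -3), (-20, 0)) = 26.1725
d((6, -3), (-4, -15)) = 15.6205
d((-20, 0), (-4, -15)) = 21.9317

Closest pair: (8, -4) and (6, -3) with distance 2.2361

The closest pair is (8, -4) and (6, -3) with Euclidean distance 2.2361. For 6 points, brute-force pairwise comparison is shown above. For large n, the divide-and-conquer algorithm (sort by x, recurse on halves, check the dividing strip) achieves O(n log n).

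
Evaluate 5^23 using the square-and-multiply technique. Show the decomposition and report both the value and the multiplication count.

Computing 5^23 by squaring (build up from 5^1; each line after the first costs one multiplication):

5^1 = 5
5^2 = (5^1)^2 = 5^2 = 25
5^4 = (5^2)^2 = 25^2 = 625
5^5 = 5 * 5^4 = 5 * 625 = 3125
5^10 = (5^5)^2 = 3125^2 = 9765625
5^11 = 5 * 5^10 = 5 * 9765625 = 48828125
5^22 = (5^11)^2 = 48828125^2 = 2384185791015625
5^23 = 5 * 5^22 = 5 * 2384185791015625 = 11920928955078125

Result: 11920928955078125
Multiplications needed: 7 (7 lines after 5^1)

5^23 = 11920928955078125. Using exponentiation by squaring, this requires 7 multiplications. The key idea: if the exponent is even, square the half-power; if odd, multiply by the base once.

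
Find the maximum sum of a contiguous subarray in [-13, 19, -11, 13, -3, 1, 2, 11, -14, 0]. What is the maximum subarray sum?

Using Kadane's algorithm on [-13, 19, -11, 13, -3, 1, 2, 11, -14, 0]:

Scanning through the array:
Position 1 (value 19): max_ending_here = 19, max_so_far = 19
Position 2 (value -11): max_ending_here = 8, max_so_far = 19
Position 3 (value 13): max_ending_here = 21, max_so_far = 21
Position 4 (value -3): max_ending_here = 18, max_so_far = 21
Position 5 (value 1): max_ending_here = 19, max_so_far = 21
Position 6 (value 2): max_ending_here = 21, max_so_far = 21
Position 7 (value 11): max_ending_here = 32, max_so_far = 32
Position 8 (value -14): max_ending_here = 18, max_so_far = 32
Position 9 (value 0): max_ending_here = 18, max_so_far = 32

Maximum subarray: [19, -11, 13, -3, 1, 2, 11]
Maximum sum: 32

The maximum subarray is [19, -11, 13, -3, 1, 2, 11] with sum 32. This subarray runs from index 1 to index 7.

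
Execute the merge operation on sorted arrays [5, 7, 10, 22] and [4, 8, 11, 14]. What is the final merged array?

Merging process:

Compare 5 vs 4: take 4 from right. Merged: [4]
Compare 5 vs 8: take 5 from left. Merged: [4, 5]
Compare 7 vs 8: take 7 from left. Merged: [4, 5, 7]
Compare 10 vs 8: take 8 from right. Merged: [4, 5, 7, 8]
Compare 10 vs 11: take 10 from left. Merged: [4, 5, 7, 8, 10]
Compare 22 vs 11: take 11 from right. Merged: [4, 5, 7, 8, 10, 11]
Compare 22 vs 14: take 14 from right. Merged: [4, 5, 7, 8, 10, 11, 14]
Append remaining from left: [22]. Merged: [4, 5, 7, 8, 10, 11, 14, 22]

Final merged array: [4, 5, 7, 8, 10, 11, 14, 22]
Total comparisons: 7

The merged array is [4, 5, 7, 8, 10, 11, 14, 22], requiring 7 comparisons. The merge step runs in O(n) time where n is the total number of elements.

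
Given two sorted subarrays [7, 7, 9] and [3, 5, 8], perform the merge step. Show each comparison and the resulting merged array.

Merging process:

Compare 7 vs 3: take 3 from right. Merged: [3]
Compare 7 vs 5: take 5 from right. Merged: [3, 5]
Compare 7 vs 8: take 7 from left. Merged: [3, 5, 7]
Compare 7 vs 8: take 7 from left. Merged: [3, 5, 7, 7]
Compare 9 vs 8: take 8 from right. Merged: [3, 5, 7, 7, 8]
Append remaining from left: [9]. Merged: [3, 5, 7, 7, 8, 9]

Final merged array: [3, 5, 7, 7, 8, 9]
Total comparisons: 5

The merged array is [3, 5, 7, 7, 8, 9], requiring 5 comparisons. The merge step runs in O(n) time where n is the total number of elements.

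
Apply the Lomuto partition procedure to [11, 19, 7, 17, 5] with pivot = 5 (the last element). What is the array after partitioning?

Lomuto partition with pivot = 5:

Initial array: [11, 19, 7, 17, 5]

arr[0]=11 > 5: no swap
arr[1]=19 > 5: no swap
arr[2]=7 > 5: no swap
arr[3]=17 > 5: no swap

Place pivot at position 0: [5, 19, 7, 17, 11]
Pivot position: 0

After partitioning with pivot 5, the array becomes [5, 19, 7, 17, 11]. The pivot is placed at index 0. All elements to the left of the pivot are <= 5, and all elements to the right are > 5.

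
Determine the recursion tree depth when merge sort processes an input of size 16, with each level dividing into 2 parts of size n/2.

For divide and conquer with division factor 2:

Problem sizes at each level:
Level 0: 16
Level 1: 8
Level 2: 4
Level 3: 2
Level 4: 1

The root is level 0 and the size-1 base case is level 4 (the tree spans levels 0 through 4, i.e. 5 levels counting the root), so the depth is the number of divisions: log_2(16) = 4

The recursion tree depth is log_2(16) = 4. At each level, the problem size is divided by 2, so it takes 4 divisions to reduce to a base case of size 1. The algorithm makes 2 recursive calls at each level.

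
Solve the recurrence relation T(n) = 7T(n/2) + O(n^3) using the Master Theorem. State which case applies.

Master Theorem for T(n) = 7T(n/2) + O(n^3):

a = 7, b = 2, c = 3
log_b(a) = log_2(7) = 2.8074

Case 3: c = 3 > log_2(7) = 2.8074
T(n) = O(n^3) = O(n^3)

For T(n) = 7T(n/2) + O(n^3): log_2(7) = 2.8074. This is Case 3 of the Master Theorem (c > log_b(a), work dominated by root), giving O(n^3).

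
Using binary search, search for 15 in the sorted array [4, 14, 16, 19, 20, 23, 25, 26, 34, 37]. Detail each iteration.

Binary search for 15 in [4, 14, 16, 19, 20, 23, 25, 26, 34, 37]:

lo=0, hi=9, mid=4, arr[mid]=20 -> 20 > 15, search left half
lo=0, hi=3, mid=1, arr[mid]=14 -> 14 < 15, search right half
lo=2, hi=3, mid=2, arr[mid]=16 -> 16 > 15, search left half
lo=2 > hi=1, target 15 not found

Binary search determines that 15 is not in the array after 3 comparisons. The search space was exhausted without finding the target.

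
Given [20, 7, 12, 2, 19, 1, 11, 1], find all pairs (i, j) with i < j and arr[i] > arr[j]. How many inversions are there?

Finding inversions in [20, 7, 12, 2, 19, 1, 11, 1]:

(0, 1): arr[0]=20 > arr[1]=7
(0, 2): arr[0]=20 > arr[2]=12
(0, 3): arr[0]=20 > arr[3]=2
(0, 4): arr[0]=20 > arr[4]=19
(0, 5): arr[0]=20 > arr[5]=1
(0, 6): arr[0]=20 > arr[6]=11
(0, 7): arr[0]=20 > arr[7]=1
(1, 3): arr[1]=7 > arr[3]=2
(1, 5): arr[1]=7 > arr[5]=1
(1, 7): arr[1]=7 > arr[7]=1
(2, 3): arr[2]=12 > arr[3]=2
(2, 5): arr[2]=12 > arr[5]=1
(2, 6): arr[2]=12 > arr[6]=11
(2, 7): arr[2]=12 > arr[7]=1
(3, 5): arr[3]=2 > arr[5]=1
(3, 7): arr[3]=2 > arr[7]=1
(4, 5): arr[4]=19 > arr[5]=1
(4, 6): arr[4]=19 > arr[6]=11
(4, 7): arr[4]=19 > arr[7]=1
(6, 7): arr[6]=11 > arr[7]=1

Total inversions: 20

The array has 20 inversion(s): (0,1), (0,2), (0,3), (0,4), (0,5), (0,6), (0,7), (1,3), (1,5), (1,7), (2,3), (2,5), (2,6), (2,7), (3,5), (3,7), (4,5), (4,6), (4,7), (6,7). Each pair (i,j) satisfies i < j and arr[i] > arr[j].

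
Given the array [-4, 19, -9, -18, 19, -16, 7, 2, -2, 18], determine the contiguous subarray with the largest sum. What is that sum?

Using Kadane's algorithm on [-4, 19, -9, -18, 19, -16, 7, 2, -2, 18]:

Scanning through the array:
Position 1 (value 19): max_ending_here = 19, max_so_far = 19
Position 2 (value -9): max_ending_here = 10, max_so_far = 19
Position 3 (value -18): max_ending_here = -8, max_so_far = 19
Position 4 (value 19): max_ending_here = 19, max_so_far = 19
Position 5 (value -16): max_ending_here = 3, max_so_far = 19
Position 6 (value 7): max_ending_here = 10, max_so_far = 19
Position 7 (value 2): max_ending_here = 12, max_so_far = 19
Position 8 (value -2): max_ending_here = 10, max_so_far = 19
Position 9 (value 18): max_ending_here = 28, max_so_far = 28

Maximum subarray: [19, -16, 7, 2, -2, 18]
Maximum sum: 28

The maximum subarray is [19, -16, 7, 2, -2, 18] with sum 28. This subarray runs from index 4 to index 9.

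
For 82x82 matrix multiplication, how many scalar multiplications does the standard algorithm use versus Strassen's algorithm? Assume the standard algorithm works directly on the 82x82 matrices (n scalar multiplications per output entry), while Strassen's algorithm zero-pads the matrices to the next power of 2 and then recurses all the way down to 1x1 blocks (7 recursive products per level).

Matrix multiplication for 82x82 matrices:

Strassen's algorithm requires power-of-2 dimensions. Pad 82x82 to 128x128 (next power of 2).

Standard algorithm: 82^3 = 551368 multiplications
Strassen's algorithm: 7^(log2(128)) = 7^7 = 823543 multiplications
Difference: 551368 - 823543 = -272175 (Strassen uses MORE here due to padding overhead — for small or just-over-power-of-2 n, padding can outweigh the per-level savings)

Standard: 551368 multiplications (82^3). Strassen: 823543 multiplications (7^7, after padding to 128x128). Strassen reduces 8 recursive multiplications to 7 at each level.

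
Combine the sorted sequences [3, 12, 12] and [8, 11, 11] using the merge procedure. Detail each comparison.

Merging process:

Compare 3 vs 8: take 3 from left. Merged: [3]
Compare 12 vs 8: take 8 from right. Merged: [3, 8]
Compare 12 vs 11: take 11 from right. Merged: [3, 8, 11]
Compare 12 vs 11: take 11 from right. Merged: [3, 8, 11, 11]
Append remaining from left: [12, 12]. Merged: [3, 8, 11, 11, 12, 12]

Final merged array: [3, 8, 11, 11, 12, 12]
Total comparisons: 4

The merged array is [3, 8, 11, 11, 12, 12], requiring 4 comparisons. The merge step runs in O(n) time where n is the total number of elements.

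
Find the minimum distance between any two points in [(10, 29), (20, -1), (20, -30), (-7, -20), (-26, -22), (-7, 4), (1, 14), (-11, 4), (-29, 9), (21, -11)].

Computing all pairwise distances among 10 points:

d((10, 29), (20, -1)) = 31.6228
d((10, 29), (20, -30)) = 59.8415
d((10, 29), (-7, -20)) = 51.8652
d((10, 29), (-26, -22)) = 62.426
d((10, 29), (-7, 4)) = 30.2324
d((10, 29), (1, 14)) = 17.4929
d((10, 29), (-11, 4)) = 32.6497
d((10, 29), (-29, 9)) = 43.8292
d((10, 29), (21, -11)) = 41.4849
d((20, -1), (20, -30)) = 29.0
d((20, -1), (-7, -20)) = 33.0151
d((20, -1), (-26, -22)) = 50.5668
d((20, -1), (-7, 4)) = 27.4591
d((20, -1), (1, 14)) = 24.2074
d((20, -1), (-11, 4)) = 31.4006
d((20, -1), (-29, 9)) = 50.01
d((20, -1), (21, -11)) = 10.0499
d((20, -30), (-7, -20)) = 28.7924
d((20, -30), (-26, -22)) = 46.6905
d((20, -30), (-7, 4)) = 43.4166
d((20, -30), (1, 14)) = 47.927
d((20, -30), (-11, 4)) = 46.0109
d((20, -30), (-29, 9)) = 62.6259
d((20, -30), (21, -11)) = 19.0263
d((-7, -20), (-26, -22)) = 19.105
d((-7, -20), (-7, 4)) = 24.0
d((-7, -20), (1, 14)) = 34.9285
d((-7, -20), (-11, 4)) = 24.3311
d((-7, -20), (-29, 9)) = 36.4005
d((-7, -20), (21, -11)) = 29.4109
d((-26, -22), (-7, 4)) = 32.2025
d((-26, -22), (1, 14)) = 45.0
d((-26, -22), (-11, 4)) = 30.0167
d((-26, -22), (-29, 9)) = 31.1448
d((-26, -22), (21, -11)) = 48.2701
d((-7, 4), (1, 14)) = 12.8062
d((-7, 4), (-11, 4)) = 4.0 <-- minimum
d((-7, 4), (-29, 9)) = 22.561
d((-7, 4), (21, -11)) = 31.7648
d((1, 14), (-11, 4)) = 15.6205
d((1, 14), (-29, 9)) = 30.4138
d((1, 14), (21, -11)) = 32.0156
d((-11, 4), (-29, 9)) = 18.6815
d((-11, 4), (21, -11)) = 35.3412
d((-29, 9), (21, -11)) = 53.8516

Closest pair: (-7, 4) and (-11, 4) with distance 4.0

The closest pair is (-7, 4) and (-11, 4) with Euclidean distance 4.0. For 10 points, brute-force pairwise comparison is shown above. For large n, the divide-and-conquer algorithm (sort by x, recurse on halves, check the dividing strip) achieves O(n log n).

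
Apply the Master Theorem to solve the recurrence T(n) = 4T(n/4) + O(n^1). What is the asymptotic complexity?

Master Theorem for T(n) = 4T(n/4) + O(n^1):

a = 4, b = 4, c = 1
log_b(a) = log_4(4) = 1.0000

Case 2: c = 1 = log_4(4) = 1.0000
T(n) = O(n^1 log n) = O(n log n)

For T(n) = 4T(n/4) + O(n^1): log_4(4) = 1.0000. This is Case 2 of the Master Theorem (c = log_b(a), equal work at all levels), giving O(n log n).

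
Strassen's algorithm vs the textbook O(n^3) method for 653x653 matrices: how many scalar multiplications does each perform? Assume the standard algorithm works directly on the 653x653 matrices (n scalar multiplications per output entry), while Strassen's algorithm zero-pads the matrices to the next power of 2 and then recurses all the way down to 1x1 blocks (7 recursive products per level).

Matrix multiplication for 653x653 matrices:

Strassen's algorithm requires power-of-2 dimensions. Pad 653x653 to 1024x1024 (next power of 2).

Standard algorithm: 653^3 = 278445077 multiplications
Strassen's algorithm: 7^(log2(1024)) = 7^10 = 282475249 multiplications
Difference: 278445077 - 282475249 = -4030172 (Strassen uses MORE here due to padding overhead — for small or just-over-power-of-2 n, padding can outweigh the per-level savings)

Standard: 278445077 multiplications (653^3). Strassen: 282475249 multiplications (7^10, after padding to 1024x1024). Strassen reduces 8 recursive multiplications to 7 at each level.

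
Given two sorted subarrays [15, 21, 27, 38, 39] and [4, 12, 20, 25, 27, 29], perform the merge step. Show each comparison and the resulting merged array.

Merging process:

Compare 15 vs 4: take 4 from right. Merged: [4]
Compare 15 vs 12: take 12 from right. Merged: [4, 12]
Compare 15 vs 20: take 15 from left. Merged: [4, 12, 15]
Compare 21 vs 20: take 20 from right. Merged: [4, 12, 15, 20]
Compare 21 vs 25: take 21 from left. Merged: [4, 12, 15, 20, 21]
Compare 27 vs 25: take 25 from right. Merged: [4, 12, 15, 20, 21, 25]
Compare 27 vs 27: take 27 from left. Merged: [4, 12, 15, 20, 21, 25, 27]
Compare 38 vs 27: take 27 from right. Merged: [4, 12, 15, 20, 21, 25, 27, 27]
Compare 38 vs 29: take 29 from right. Merged: [4, 12, 15, 20, 21, 25, 27, 27, 29]
Append remaining from left: [38, 39]. Merged: [4, 12, 15, 20, 21, 25, 27, 27, 29, 38, 39]

Final merged array: [4, 12, 15, 20, 21, 25, 27, 27, 29, 38, 39]
Total comparisons: 9

The merged array is [4, 12, 15, 20, 21, 25, 27, 27, 29, 38, 39], requiring 9 comparisons. The merge step runs in O(n) time where n is the total number of elements.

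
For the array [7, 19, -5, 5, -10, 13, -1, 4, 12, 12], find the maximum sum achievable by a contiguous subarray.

Using Kadane's algorithm on [7, 19, -5, 5, -10, 13, -1, 4, 12, 12]:

Scanning through the array:
Position 1 (value 19): max_ending_here = 26, max_so_far = 26
Position 2 (value -5): max_ending_here = 21, max_so_far = 26
Position 3 (value 5): max_ending_here = 26, max_so_far = 26
Position 4 (value -10): max_ending_here = 16, max_so_far = 26
Position 5 (value 13): max_ending_here = 29, max_so_far = 29
Position 6 (value -1): max_ending_here = 28, max_so_far = 29
Position 7 (value 4): max_ending_here = 32, max_so_far = 32
Position 8 (value 12): max_ending_here = 44, max_so_far = 44
Position 9 (value 12): max_ending_here = 56, max_so_far = 56

Maximum subarray: [7, 19, -5, 5, -10, 13, -1, 4, 12, 12]
Maximum sum: 56

The maximum subarray is [7, 19, -5, 5, -10, 13, -1, 4, 12, 12] with sum 56. This subarray runs from index 0 to index 9.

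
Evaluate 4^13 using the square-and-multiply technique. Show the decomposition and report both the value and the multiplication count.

Computing 4^13 by squaring (build up from 4^1; each line after the first costs one multiplication):

4^1 = 4
4^2 = (4^1)^2 = 4^2 = 16
4^3 = 4 * 4^2 = 4 * 16 = 64
4^6 = (4^3)^2 = 64^2 = 4096
4^12 = (4^6)^2 = 4096^2 = 16777216
4^13 = 4 * 4^12 = 4 * 16777216 = 67108864

Result: 67108864
Multiplications needed: 5 (5 lines after 4^1)

4^13 = 67108864. Using exponentiation by squaring, this requires 5 multiplications. The key idea: if the exponent is even, square the half-power; if odd, multiply by the base once.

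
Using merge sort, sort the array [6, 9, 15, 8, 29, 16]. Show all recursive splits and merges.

Merge sort trace:

Split: [6, 9, 15, 8, 29, 16] -> [6, 9, 15] and [8, 29, 16]
  Split: [6, 9, 15] -> [6] and [9, 15]
    Split: [9, 15] -> [9] and [15]
    Merge: [9] + [15] -> [9, 15]
  Merge: [6] + [9, 15] -> [6, 9, 15]
  Split: [8, 29, 16] -> [8] and [29, 16]
    Split: [29, 16] -> [29] and [16]
    Merge: [29] + [16] -> [16, 29]
  Merge: [8] + [16, 29] -> [8, 16, 29]
Merge: [6, 9, 15] + [8, 16, 29] -> [6, 8, 9, 15, 16, 29]

Final sorted array: [6, 8, 9, 15, 16, 29]

The merge sort proceeds by recursively splitting the array and merging sorted halves.
After all merges, the sorted array is [6, 8, 9, 15, 16, 29].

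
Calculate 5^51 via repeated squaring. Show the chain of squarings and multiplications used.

Computing 5^51 by squaring (build up from 5^1; each line after the first costs one multiplication):

5^1 = 5
5^2 = (5^1)^2 = 5^2 = 25
5^3 = 5 * 5^2 = 5 * 25 = 125
5^6 = (5^3)^2 = 125^2 = 15625
5^12 = (5^6)^2 = 15625^2 = 244140625
5^24 = (5^12)^2 = 244140625^2 = 59604644775390625
5^25 = 5 * 5^24 = 5 * 59604644775390625 = 298023223876953125
5^50 = (5^25)^2 = 298023223876953125^2 = 88817841970012523233890533447265625
5^51 = 5 * 5^50 = 5 * 88817841970012523233890533447265625 = 444089209850062616169452667236328125

Result: 444089209850062616169452667236328125
Multiplications needed: 8 (8 lines after 5^1)

5^51 = 444089209850062616169452667236328125. Using exponentiation by squaring, this requires 8 multiplications. The key idea: if the exponent is even, square the half-power; if odd, multiply by the base once.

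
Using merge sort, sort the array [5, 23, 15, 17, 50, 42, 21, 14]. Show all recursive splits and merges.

Merge sort trace:

Split: [5, 23, 15, 17, 50, 42, 21, 14] -> [5, 23, 15, 17] and [50, 42, 21, 14]
  Split: [5, 23, 15, 17] -> [5, 23] and [15, 17]
    Split: [5, 23] -> [5] and [23]
    Merge: [5] + [23] -> [5, 23]
    Split: [15, 17] -> [15] and [17]
    Merge: [15] + [17] -> [15, 17]
  Merge: [5, 23] + [15, 17] -> [5, 15, 17, 23]
  Split: [50, 42, 21, 14] -> [50, 42] and [21, 14]
    Split: [50, 42] -> [50] and [42]
    Merge: [50] + [42] -> [42, 50]
    Split: [21, 14] -> [21] and [14]
    Merge: [21] + [14] -> [14, 21]
  Merge: [42, 50] + [14, 21] -> [14, 21, 42, 50]
Merge: [5, 15, 17, 23] + [14, 21, 42, 50] -> [5, 14, 15, 17, 21, 23, 42, 50]

Final sorted array: [5, 14, 15, 17, 21, 23, 42, 50]

The merge sort proceeds by recursively splitting the array and merging sorted halves.
After all merges, the sorted array is [5, 14, 15, 17, 21, 23, 42, 50].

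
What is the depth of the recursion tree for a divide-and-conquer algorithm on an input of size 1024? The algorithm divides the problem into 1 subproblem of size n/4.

For divide and conquer with division factor 4:

Problem sizes at each level:
Level 0: 1024
Level 1: 256
Level 2: 64
Level 3: 16
Level 4: 4
Level 5: 1

The root is level 0 and the size-1 base case is level 5 (the tree spans levels 0 through 5, i.e. 6 levels counting the root), so the depth is the number of divisions: log_4(1024) = 5

The recursion tree depth is log_4(1024) = 5. At each level, the problem size is divided by 4, so it takes 5 divisions to reduce to a base case of size 1. The algorithm makes 1 recursive call at each level.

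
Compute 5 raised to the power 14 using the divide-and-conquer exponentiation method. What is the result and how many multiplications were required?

Computing 5^14 by squaring (build up from 5^1; each line after the first costs one multiplication):

5^1 = 5
5^2 = (5^1)^2 = 5^2 = 25
5^3 = 5 * 5^2 = 5 * 25 = 125
5^6 = (5^3)^2 = 125^2 = 15625
5^7 = 5 * 5^6 = 5 * 15625 = 78125
5^14 = (5^7)^2 = 78125^2 = 6103515625

Result: 6103515625
Multiplications needed: 5 (5 lines after 5^1)

5^14 = 6103515625. Using exponentiation by squaring, this requires 5 multiplications. The key idea: if the exponent is even, square the half-power; if odd, multiply by the base once.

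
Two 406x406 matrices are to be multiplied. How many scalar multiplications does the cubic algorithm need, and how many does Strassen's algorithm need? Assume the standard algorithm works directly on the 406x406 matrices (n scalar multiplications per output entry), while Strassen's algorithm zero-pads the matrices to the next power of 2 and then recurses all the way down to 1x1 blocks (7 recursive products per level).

Matrix multiplication for 406x406 matrices:

Strassen's algorithm requires power-of-2 dimensions. Pad 406x406 to 512x512 (next power of 2).

Standard algorithm: 406^3 = 66923416 multiplications
Strassen's algorithm: 7^(log2(512)) = 7^9 = 40353607 multiplications
Savings: 66923416 - 40353607 = 26569809 multiplications

Standard: 66923416 multiplications (406^3). Strassen: 40353607 multiplications (7^9, after padding to 512x512). Strassen reduces 8 recursive multiplications to 7 at each level.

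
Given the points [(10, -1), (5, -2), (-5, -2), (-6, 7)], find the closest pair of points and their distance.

Computing all pairwise distances among 4 points:

d((10, -1), (5, -2)) = 5.099 <-- minimum
d((10, -1), (-5, -2)) = 15.0333
d((10, -1), (-6, 7)) = 17.8885
d((5, -2), (-5, -2)) = 10.0
d((5, -2), (-6, 7)) = 14.2127
d((-5, -2), (-6, 7)) = 9.0554

Closest pair: (10, -1) and (5, -2) with distance 5.099

The closest pair is (10, -1) and (5, -2) with Euclidean distance 5.099. For 4 points, brute-force pairwise comparison is shown above. For large n, the divide-and-conquer algorithm (sort by x, recurse on halves, check the dividing strip) achieves O(n log n).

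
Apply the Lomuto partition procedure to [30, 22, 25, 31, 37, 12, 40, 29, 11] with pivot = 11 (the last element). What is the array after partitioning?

Lomuto partition with pivot = 11:

Initial array: [30, 22, 25, 31, 37, 12, 40, 29, 11]

arr[0]=30 > 11: no swap
arr[1]=22 > 11: no swap
arr[2]=25 > 11: no swap
arr[3]=31 > 11: no swap
arr[4]=37 > 11: no swap
arr[5]=12 > 11: no swap
arr[6]=40 > 11: no swap
arr[7]=29 > 11: no swap

Place pivot at position 0: [11, 22, 25, 31, 37, 12, 40, 29, 30]
Pivot position: 0

After partitioning with pivot 11, the array becomes [11, 22, 25, 31, 37, 12, 40, 29, 30]. The pivot is placed at index 0. All elements to the left of the pivot are <= 11, and all elements to the right are > 11.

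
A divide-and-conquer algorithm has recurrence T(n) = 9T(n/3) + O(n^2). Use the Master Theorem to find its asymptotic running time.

Master Theorem for T(n) = 9T(n/3) + O(n^2):

a = 9, b = 3, c = 2
log_b(a) = log_3(9) = 2.0000

Case 2: c = 2 = log_3(9) = 2.0000
T(n) = O(n^2 log n) = O(n^2 log n)

For T(n) = 9T(n/3) + O(n^2): log_3(9) = 2.0000. This is Case 2 of the Master Theorem (c = log_b(a), equal work at all levels), giving O(n^2 log n).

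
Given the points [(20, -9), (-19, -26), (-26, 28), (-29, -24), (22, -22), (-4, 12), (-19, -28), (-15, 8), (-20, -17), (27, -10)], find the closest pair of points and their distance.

Computing all pairwise distances among 10 points:

d((20, -9), (-19, -26)) = 42.5441
d((20, -9), (-26, 28)) = 59.0339
d((20, -9), (-29, -24)) = 51.2445
d((20, -9), (22, -22)) = 13.1529
d((20, -9), (-4, 12)) = 31.8904
d((20, -9), (-19, -28)) = 43.382
d((20, -9), (-15, 8)) = 38.9102
d((20, -9), (-20, -17)) = 40.7922
d((20, -9), (27, -10)) = 7.0711
d((-19, -26), (-26, 28)) = 54.4518
d((-19, -26), (-29, -24)) = 10.198
d((-19, -26), (22, -22)) = 41.1947
d((-19, -26), (-4, 12)) = 40.8534
d((-19, -26), (-19, -28)) = 2.0 <-- minimum
d((-19, -26), (-15, 8)) = 34.2345
d((-19, -26), (-20, -17)) = 9.0554
d((-19, -26), (27, -10)) = 48.7032
d((-26, 28), (-29, -24)) = 52.0865
d((-26, 28), (22, -22)) = 69.3109
d((-26, 28), (-4, 12)) = 27.2029
d((-26, 28), (-19, -28)) = 56.4358
d((-26, 28), (-15, 8)) = 22.8254
d((-26, 28), (-20, -17)) = 45.3982
d((-26, 28), (27, -10)) = 65.215
d((-29, -24), (22, -22)) = 51.0392
d((-29, -24), (-4, 12)) = 43.8292
d((-29, -24), (-19, -28)) = 10.7703
d((-29, -24), (-15, 8)) = 34.9285
d((-29, -24), (-20, -17)) = 11.4018
d((-29, -24), (27, -10)) = 57.7235
d((22, -22), (-4, 12)) = 42.8019
d((22, -22), (-19, -28)) = 41.4367
d((22, -22), (-15, 8)) = 47.634
d((22, -22), (-20, -17)) = 42.2966
d((22, -22), (27, -10)) = 13.0
d((-4, 12), (-19, -28)) = 42.72
d((-4, 12), (-15, 8)) = 11.7047
d((-4, 12), (-20, -17)) = 33.121
d((-4, 12), (27, -10)) = 38.0132
d((-19, -28), (-15, 8)) = 36.2215
d((-19, -28), (-20, -17)) = 11.0454
d((-19, -28), (27, -10)) = 49.3964
d((-15, 8), (-20, -17)) = 25.4951
d((-15, 8), (27, -10)) = 45.6946
d((-20, -17), (27, -10)) = 47.5184

Closest pair: (-19, -26) and (-19, -28) with distance 2.0

The closest pair is (-19, -26) and (-19, -28) with Euclidean distance 2.0. For 10 points, brute-force pairwise comparison is shown above. For large n, the divide-and-conquer algorithm (sort by x, recurse on halves, check the dividing strip) achieves O(n log n).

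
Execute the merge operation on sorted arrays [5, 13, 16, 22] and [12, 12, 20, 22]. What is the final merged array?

Merging process:

Compare 5 vs 12: take 5 from left. Merged: [5]
Compare 13 vs 12: take 12 from right. Merged: [5, 12]
Compare 13 vs 12: take 12 from right. Merged: [5, 12, 12]
Compare 13 vs 20: take 13 from left. Merged: [5, 12, 12, 13]
Compare 16 vs 20: take 16 from left. Merged: [5, 12, 12, 13, 16]
Compare 22 vs 20: take 20 from right. Merged: [5, 12, 12, 13, 16, 20]
Compare 22 vs 22: take 22 from left. Merged: [5, 12, 12, 13, 16, 20, 22]
Append remaining from right: [22]. Merged: [5, 12, 12, 13, 16, 20, 22, 22]

Final merged array: [5, 12, 12, 13, 16, 20, 22, 22]
Total comparisons: 7

The merged array is [5, 12, 12, 13, 16, 20, 22, 22], requiring 7 comparisons. The merge step runs in O(n) time where n is the total number of elements.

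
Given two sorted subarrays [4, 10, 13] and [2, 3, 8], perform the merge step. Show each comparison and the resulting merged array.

Merging process:

Compare 4 vs 2: take 2 from right. Merged: [2]
Compare 4 vs 3: take 3 from right. Merged: [2, 3]
Compare 4 vs 8: take 4 from left. Merged: [2, 3, 4]
Compare 10 vs 8: take 8 from right. Merged: [2, 3, 4, 8]
Append remaining from left: [10, 13]. Merged: [2, 3, 4, 8, 10, 13]

Final merged array: [2, 3, 4, 8, 10, 13]
Total comparisons: 4

The merged array is [2, 3, 4, 8, 10, 13], requiring 4 comparisons. The merge step runs in O(n) time where n is the total number of elements.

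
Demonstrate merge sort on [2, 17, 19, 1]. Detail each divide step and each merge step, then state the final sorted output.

Merge sort trace:

Split: [2, 17, 19, 1] -> [2, 17] and [19, 1]
  Split: [2, 17] -> [2] and [17]
  Merge: [2] + [17] -> [2, 17]
  Split: [19, 1] -> [19] and [1]
  Merge: [19] + [1] -> [1, 19]
Merge: [2, 17] + [1, 19] -> [1, 2, 17, 19]

Final sorted array: [1, 2, 17, 19]

The merge sort proceeds by recursively splitting the array and merging sorted halves.
After all merges, the sorted array is [1, 2, 17, 19].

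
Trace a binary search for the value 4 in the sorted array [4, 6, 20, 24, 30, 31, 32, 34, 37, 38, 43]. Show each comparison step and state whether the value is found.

Binary search for 4 in [4, 6, 20, 24, 30, 31, 32, 34, 37, 38, 43]:

lo=0, hi=10, mid=5, arr[mid]=31 -> 31 > 4, search left half
lo=0, hi=4, mid=2, arr[mid]=20 -> 20 > 4, search left half
lo=0, hi=1, mid=0, arr[mid]=4 -> Found target at index 0!

Binary search finds 4 at index 0 after 3 comparisons. The search repeatedly halves the search space by comparing with the middle element.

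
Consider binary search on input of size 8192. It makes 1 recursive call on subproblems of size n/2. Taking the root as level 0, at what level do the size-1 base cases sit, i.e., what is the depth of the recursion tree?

For divide and conquer with division factor 2:

Problem sizes at each level:
Level 0: 8192
Level 1: 4096
Level 2: 2048
Level 3: 1024
Level 4: 512
Level 5: 256
Level 6: 128
Level 7: 64
Level 8: 32
Level 9: 16
Level 10: 8
Level 11: 4
Level 12: 2
Level 13: 1

The root is level 0 and the size-1 base case is level 13 (the tree spans levels 0 through 13, i.e. 14 levels counting the root), so the depth is the number of divisions: log_2(8192) = 13

The recursion tree depth is log_2(8192) = 13. At each level, the problem size is divided by 2, so it takes 13 divisions to reduce to a base case of size 1. The algorithm makes 1 recursive call at each level.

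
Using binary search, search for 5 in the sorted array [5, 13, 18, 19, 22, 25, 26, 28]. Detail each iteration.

Binary search for 5 in [5, 13, 18, 19, 22, 25, 26, 28]:

lo=0, hi=7, mid=3, arr[mid]=19 -> 19 > 5, search left half
lo=0, hi=2, mid=1, arr[mid]=13 -> 13 > 5, search left half
lo=0, hi=0, mid=0, arr[mid]=5 -> Found target at index 0!

Binary search finds 5 at index 0 after 3 comparisons. The search repeatedly halves the search space by comparing with the middle element.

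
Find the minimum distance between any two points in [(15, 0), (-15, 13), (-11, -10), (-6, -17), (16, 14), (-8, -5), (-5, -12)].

Computing all pairwise distances among 7 points:

d((15, 0), (-15, 13)) = 32.6956
d((15, 0), (-11, -10)) = 27.8568
d((15, 0), (-6, -17)) = 27.0185
d((15, 0), (16, 14)) = 14.0357
d((15, 0), (-8, -5)) = 23.5372
d((15, 0), (-5, -12)) = 23.3238
d((-15, 13), (-11, -10)) = 23.3452
d((-15, 13), (-6, -17)) = 31.3209
d((-15, 13), (16, 14)) = 31.0161
d((-15, 13), (-8, -5)) = 19.3132
d((-15, 13), (-5, -12)) = 26.9258
d((-11, -10), (-6, -17)) = 8.6023
d((-11, -10), (16, 14)) = 36.1248
d((-11, -10), (-8, -5)) = 5.831
d((-11, -10), (-5, -12)) = 6.3246
d((-6, -17), (16, 14)) = 38.0132
d((-6, -17), (-8, -5)) = 12.1655
d((-6, -17), (-5, -12)) = 5.099 <-- minimum
d((16, 14), (-8, -5)) = 30.6105
d((16, 14), (-5, -12)) = 33.4215
d((-8, -5), (-5, -12)) = 7.6158

Closest pair: (-6, -17) and (-5, -12) with distance 5.099

The closest pair is (-6, -17) and (-5, -12) with Euclidean distance 5.099. For 7 points, brute-force pairwise comparison is shown above. For large n, the divide-and-conquer algorithm (sort by x, recurse on halves, check the dividing strip) achieves O(n log n).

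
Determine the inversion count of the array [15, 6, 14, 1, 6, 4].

Finding inversions in [15, 6, 14, 1, 6, 4]:

(0, 1): arr[0]=15 > arr[1]=6
(0, 2): arr[0]=15 > arr[2]=14
(0, 3): arr[0]=15 > arr[3]=1
(0, 4): arr[0]=15 > arr[4]=6
(0, 5): arr[0]=15 > arr[5]=4
(1, 3): arr[1]=6 > arr[3]=1
(1, 5): arr[1]=6 > arr[5]=4
(2, 3): arr[2]=14 > arr[3]=1
(2, 4): arr[2]=14 > arr[4]=6
(2, 5): arr[2]=14 > arr[5]=4
(4, 5): arr[4]=6 > arr[5]=4

Total inversions: 11

The array has 11 inversion(s): (0,1), (0,2), (0,3), (0,4), (0,5), (1,3), (1,5), (2,3), (2,4), (2,5), (4,5). Each pair (i,j) satisfies i < j and arr[i] > arr[j].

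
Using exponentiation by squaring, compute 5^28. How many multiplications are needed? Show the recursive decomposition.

Computing 5^28 by squaring (build up from 5^1; each line after the first costs one multiplication):

5^1 = 5
5^2 = (5^1)^2 = 5^2 = 25
5^3 = 5 * 5^2 = 5 * 25 = 125
5^6 = (5^3)^2 = 125^2 = 15625
5^7 = 5 * 5^6 = 5 * 15625 = 78125
5^14 = (5^7)^2 = 78125^2 = 6103515625
5^28 = (5^14)^2 = 6103515625^2 = 37252902984619140625

Result: 37252902984619140625
Multiplications needed: 6 (6 lines after 5^1)

5^28 = 37252902984619140625. Using exponentiation by squaring, this requires 6 multiplications. The key idea: if the exponent is even, square the half-power; if odd, multiply by the base once.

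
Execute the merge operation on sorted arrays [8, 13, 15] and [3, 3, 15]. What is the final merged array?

Merging process:

Compare 8 vs 3: take 3 from right. Merged: [3]
Compare 8 vs 3: take 3 from right. Merged: [3, 3]
Compare 8 vs 15: take 8 from left. Merged: [3, 3, 8]
Compare 13 vs 15: take 13 from left. Merged: [3, 3, 8, 13]
Compare 15 vs 15: take 15 from left. Merged: [3, 3, 8, 13, 15]
Append remaining from right: [15]. Merged: [3, 3, 8, 13, 15, 15]

Final merged array: [3, 3, 8, 13, 15, 15]
Total comparisons: 5

The merged array is [3, 3, 8, 13, 15, 15], requiring 5 comparisons. The merge step runs in O(n) time where n is the total number of elements.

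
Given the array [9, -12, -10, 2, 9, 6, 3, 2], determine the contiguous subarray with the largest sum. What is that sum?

Using Kadane's algorithm on [9, -12, -10, 2, 9, 6, 3, 2]:

Scanning through the array:
Position 1 (value -12): max_ending_here = -3, max_so_far = 9
Position 2 (value -10): max_ending_here = -10, max_so_far = 9
Position 3 (value 2): max_ending_here = 2, max_so_far = 9
Position 4 (value 9): max_ending_here = 11, max_so_far = 11
Position 5 (value 6): max_ending_here = 17, max_so_far = 17
Position 6 (value 3): max_ending_here = 20, max_so_far = 20
Position 7 (value 2): max_ending_here = 22, max_so_far = 22

Maximum subarray: [2, 9, 6, 3, 2]
Maximum sum: 22

The maximum subarray is [2, 9, 6, 3, 2] with sum 22. This subarray runs from index 3 to index 7.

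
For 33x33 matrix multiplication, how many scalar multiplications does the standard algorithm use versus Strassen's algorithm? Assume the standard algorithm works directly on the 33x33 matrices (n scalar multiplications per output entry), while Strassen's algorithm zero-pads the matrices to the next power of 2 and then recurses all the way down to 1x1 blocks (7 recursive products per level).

Matrix multiplication for 33x33 matrices:

Strassen's algorithm requires power-of-2 dimensions. Pad 33x33 to 64x64 (next power of 2).

Standard algorithm: 33^3 = 35937 multiplications
Strassen's algorithm: 7^(log2(64)) = 7^6 = 117649 multiplications
Difference: 35937 - 117649 = -81712 (Strassen uses MORE here due to padding overhead — for small or just-over-power-of-2 n, padding can outweigh the per-level savings)

Standard: 35937 multiplications (33^3). Strassen: 117649 multiplications (7^6, after padding to 64x64). Strassen reduces 8 recursive multiplications to 7 at each level.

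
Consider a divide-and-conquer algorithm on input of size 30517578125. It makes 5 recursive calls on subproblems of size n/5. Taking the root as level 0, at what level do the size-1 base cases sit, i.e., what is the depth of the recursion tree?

For divide and conquer with division factor 5:

Problem sizes at each level:
Level 0: 30517578125
Level 1: 6103515625
Level 2: 1220703125
Level 3: 244140625
Level 4: 48828125
Level 5: 9765625
Level 6: 1953125
Level 7: 390625
Level 8: 78125
Level 9: 15625
Level 10: 3125
Level 11: 625
Level 12: 125
Level 13: 25
Level 14: 5
Level 15: 1

The root is level 0 and the size-1 base case is level 15 (the tree spans levels 0 through 15, i.e. 16 levels counting the root), so the depth is the number of divisions: log_5(30517578125) = 15

The recursion tree depth is log_5(30517578125) = 15. At each level, the problem size is divided by 5, so it takes 15 divisions to reduce to a base case of size 1. The algorithm makes 5 recursive calls at each level.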